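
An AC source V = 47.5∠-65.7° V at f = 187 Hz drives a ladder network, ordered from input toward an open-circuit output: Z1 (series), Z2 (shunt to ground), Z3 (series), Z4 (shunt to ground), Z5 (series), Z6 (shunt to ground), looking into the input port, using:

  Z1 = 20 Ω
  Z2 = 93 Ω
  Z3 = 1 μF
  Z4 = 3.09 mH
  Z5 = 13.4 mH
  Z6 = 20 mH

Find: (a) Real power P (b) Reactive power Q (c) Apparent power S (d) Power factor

Step 1 — Angular frequency: ω = 2π·f = 2π·187 = 1175 rad/s.
Step 2 — Component impedances:
  Z1: Z = R = 20 Ω
  Z2: Z = R = 93 Ω
  Z3: Z = 1/(jωC) = -j/(ω·C) = 0 - j851.1 Ω
  Z4: Z = jωL = j·1175·0.00309 = 0 + j3.631 Ω
  Z5: Z = jωL = j·1175·0.0134 = 0 + j15.74 Ω
  Z6: Z = jωL = j·1175·0.02 = 0 + j23.5 Ω
Step 3 — Ladder network (open output): work backward from the far end, alternating series and parallel combinations. Z_in = 111.9 - j10.08 Ω = 112.3∠-5.1° Ω.
Step 4 — Source phasor: V = 47.5∠-65.7° V = 19.55 - j43.29 V.
Step 5 — Current: I = V / Z = 0.2079 - j0.3682 A = 0.4228∠-60.6° A.
Step 6 — Complex power: S = V·I* = 20 - j1.802 VA.
Step 7 — Real power: P = Re(S) = 20 W.
Step 8 — Reactive power: Q = Im(S) = -1.802 VAR.
Step 9 — Apparent power: |S| = 20.08 VA.
Step 10 — Power factor: PF = P/|S| = 0.996 (leading).

(a) P = 20 W  (b) Q = -1.802 VAR  (c) S = 20.08 VA  (d) PF = 0.996 (leading)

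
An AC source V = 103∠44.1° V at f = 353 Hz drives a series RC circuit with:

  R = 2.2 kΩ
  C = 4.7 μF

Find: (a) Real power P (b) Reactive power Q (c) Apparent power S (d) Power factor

Step 1 — Angular frequency: ω = 2π·f = 2π·353 = 2218 rad/s.
Step 2 — Component impedances:
  R: Z = R = 2200 Ω
  C: Z = 1/(jωC) = -j/(ω·C) = 0 - j95.93 Ω
Step 3 — Series combination: Z_total = R + C = 2200 - j95.93 Ω = 2202∠-2.5° Ω.
Step 4 — Source phasor: V = 103∠44.1° V = 73.97 + j71.68 V.
Step 5 — Current: I = V / Z = 0.03214 + j0.03398 A = 0.04677∠46.6° A.
Step 6 — Complex power: S = V·I* = 4.813 - j0.2099 VA.
Step 7 — Real power: P = Re(S) = 4.813 W.
Step 8 — Reactive power: Q = Im(S) = -0.2099 VAR.
Step 9 — Apparent power: |S| = 4.818 VA.
Step 10 — Power factor: PF = P/|S| = 0.9991 (leading).

(a) P = 4.813 W  (b) Q = -0.2099 VAR  (c) S = 4.818 VA  (d) PF = 0.9991 (leading)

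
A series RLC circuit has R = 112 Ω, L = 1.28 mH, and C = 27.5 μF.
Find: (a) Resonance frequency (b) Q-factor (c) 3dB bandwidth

Step 1 — Resonance: ω₀ = 1/√(LC) = 1/√(0.00128·2.75e-05) = 5330 rad/s.
Step 2 — f₀ = ω₀/(2π) = 848.3 Hz.
Step 3 — Series Q: Q = ω₀L/R = 5330·0.00128/112 = 0.06091.
Step 4 — Bandwidth: Δω = ω₀/Q = 8.75e+04 rad/s; BW = Δω/(2π) = 1.393e+04 Hz.

(a) f₀ = 848.3 Hz  (b) Q = 0.06091  (c) BW = 1.393e+04 Hz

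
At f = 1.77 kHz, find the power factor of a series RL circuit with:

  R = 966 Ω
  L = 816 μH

Step 1 — Angular frequency: ω = 2π·f = 2π·1770 = 1.112e+04 rad/s.
Step 2 — Component impedances:
  R: Z = R = 966 Ω
  L: Z = jωL = j·1.112e+04·0.000816 = 0 + j9.075 Ω
Step 3 — Series combination: Z_total = R + L = 966 + j9.075 Ω = 966∠0.5° Ω.
Step 4 — Power factor: PF = cos(φ) = Re(Z)/|Z| = 966/966 = 1.
Step 5 — Type: Im(Z) = 9.075 ⇒ lagging (phase φ = 0.5°).

PF = 1 (lagging, φ = 0.5°)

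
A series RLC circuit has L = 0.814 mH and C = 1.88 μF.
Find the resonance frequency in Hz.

Step 1 — Resonance condition Im(Z)=0 gives ω₀ = 1/√(LC).
Step 2 — ω₀ = 1/√(0.000814·1.88e-06) = 2.556e+04 rad/s.
Step 3 — f₀ = ω₀/(2π) = 4068 Hz.

f₀ = 4068 Hz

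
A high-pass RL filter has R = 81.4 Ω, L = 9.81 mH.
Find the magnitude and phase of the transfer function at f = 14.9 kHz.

Step 1 — Angular frequency: ω = 2π·1.49e+04 = 9.362e+04 rad/s.
Step 2 — Transfer function: H(jω) = jωL/(R + jωL).
Step 3 — Numerator jωL = j·918.4; denominator R + jωL = 81.4 + j918.4.
Step 4 — H = 0.9922 + j0.08794.
Step 5 — Magnitude: |H| = 0.9961 (-0.0 dB); phase: φ = 5.1°.

|H| = 0.9961 (-0.0 dB), φ = 5.1°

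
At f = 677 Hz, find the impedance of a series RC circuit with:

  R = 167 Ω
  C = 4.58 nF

Step 1 — Angular frequency: ω = 2π·f = 2π·677 = 4254 rad/s.
Step 2 — Component impedances:
  R: Z = R = 167 Ω
  C: Z = 1/(jωC) = -j/(ω·C) = 0 - j5.133e+04 Ω
Step 3 — Series combination: Z_total = R + C = 167 - j5.133e+04 Ω = 5.133e+04∠-89.8° Ω.

Z = 167 - j5.133e+04 Ω = 5.133e+04∠-89.8° Ω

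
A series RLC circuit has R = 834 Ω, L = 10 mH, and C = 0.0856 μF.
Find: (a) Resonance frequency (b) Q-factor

Step 1 — Resonance condition Im(Z)=0 gives ω₀ = 1/√(LC).
Step 2 — ω₀ = 1/√(0.01·8.56e-08) = 3.418e+04 rad/s.
Step 3 — f₀ = ω₀/(2π) = 5440 Hz.
Step 4 — Series Q: Q = ω₀L/R = 3.418e+04·0.01/834 = 0.4098.

(a) f₀ = 5440 Hz  (b) Q = 0.4098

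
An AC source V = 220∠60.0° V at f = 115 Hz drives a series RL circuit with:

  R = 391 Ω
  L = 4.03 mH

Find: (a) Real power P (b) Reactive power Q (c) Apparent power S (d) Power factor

Step 1 — Angular frequency: ω = 2π·f = 2π·115 = 722.6 rad/s.
Step 2 — Component impedances:
  R: Z = R = 391 Ω
  L: Z = jωL = j·722.6·0.00403 = 0 + j2.912 Ω
Step 3 — Series combination: Z_total = R + L = 391 + j2.912 Ω = 391∠0.4° Ω.
Step 4 — Source phasor: V = 220∠60.0° V = 110 + j190.5 V.
Step 5 — Current: I = V / Z = 0.2849 + j0.4852 A = 0.5626∠59.6° A.
Step 6 — Complex power: S = V·I* = 123.8 + j0.9218 VA.
Step 7 — Real power: P = Re(S) = 123.8 W.
Step 8 — Reactive power: Q = Im(S) = 0.9218 VAR.
Step 9 — Apparent power: |S| = 123.8 VA.
Step 10 — Power factor: PF = P/|S| = 1 (lagging).

(a) P = 123.8 W  (b) Q = 0.9218 VAR  (c) S = 123.8 VA  (d) PF = 1 (lagging)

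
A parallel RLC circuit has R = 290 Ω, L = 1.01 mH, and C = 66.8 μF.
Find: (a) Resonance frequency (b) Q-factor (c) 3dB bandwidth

Step 1 — Resonance: ω₀ = 1/√(LC) = 1/√(0.00101·6.68e-05) = 3850 rad/s.
Step 2 — f₀ = ω₀/(2π) = 612.7 Hz.
Step 3 — Parallel Q: Q = R/(ω₀L) = 290/(3850·0.00101) = 74.58.
Step 4 — Bandwidth: Δω = ω₀/Q = 51.62 rad/s; BW = Δω/(2π) = 8.216 Hz.

(a) f₀ = 612.7 Hz  (b) Q = 74.58  (c) BW = 8.216 Hz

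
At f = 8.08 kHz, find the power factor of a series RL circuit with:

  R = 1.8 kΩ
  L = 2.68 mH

Step 1 — Angular frequency: ω = 2π·f = 2π·8080 = 5.077e+04 rad/s.
Step 2 — Component impedances:
  R: Z = R = 1800 Ω
  L: Z = jωL = j·5.077e+04·0.00268 = 0 + j136.1 Ω
Step 3 — Series combination: Z_total = R + L = 1800 + j136.1 Ω = 1805∠4.3° Ω.
Step 4 — Power factor: PF = cos(φ) = Re(Z)/|Z| = 1800/1805 = 0.9972.
Step 5 — Type: Im(Z) = 136.1 ⇒ lagging (phase φ = 4.3°).

PF = 0.9972 (lagging, φ = 4.3°)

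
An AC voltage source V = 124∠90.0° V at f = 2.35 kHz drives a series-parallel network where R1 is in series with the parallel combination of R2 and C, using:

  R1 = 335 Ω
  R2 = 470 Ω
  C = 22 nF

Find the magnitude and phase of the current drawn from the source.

Step 1 — Angular frequency: ω = 2π·f = 2π·2350 = 1.477e+04 rad/s.
Step 2 — Component impedances:
  R1: Z = R = 335 Ω
  R2: Z = R = 470 Ω
  C: Z = 1/(jωC) = -j/(ω·C) = 0 - j3078 Ω
Step 3 — Parallel branch: R2 || C = 1/(1/R2 + 1/C) = 459.3 - j70.12 Ω.
Step 4 — Series with R1: Z_total = R1 + (R2 || C) = 794.3 - j70.12 Ω = 797.4∠-5.0° Ω.
Step 5 — Source phasor: V = 124∠90.0° V = 0 + j124 V.
Step 6 — Ohm's law: I = V / Z_total = (0 + j124) / (794.3 - j70.12) = -0.01368 + j0.1549 A.
Step 7 — Convert to polar: |I| = 0.1555 A, ∠I = 95.0°.

I = 0.1555∠95.0° A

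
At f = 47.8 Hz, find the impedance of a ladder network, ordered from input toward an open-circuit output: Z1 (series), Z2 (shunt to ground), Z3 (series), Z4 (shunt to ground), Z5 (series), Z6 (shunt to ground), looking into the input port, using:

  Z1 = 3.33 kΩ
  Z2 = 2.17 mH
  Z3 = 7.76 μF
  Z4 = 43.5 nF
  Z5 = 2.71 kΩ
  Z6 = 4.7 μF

Step 1 — Angular frequency: ω = 2π·f = 2π·47.8 = 300.3 rad/s.
Step 2 — Component impedances:
  Z1: Z = R = 3330 Ω
  Z2: Z = jωL = j·300.3·0.00217 = 0 + j0.6517 Ω
  Z3: Z = 1/(jωC) = -j/(ω·C) = 0 - j429.1 Ω
  Z4: Z = 1/(jωC) = -j/(ω·C) = 0 - j7.654e+04 Ω
  Z5: Z = R = 2710 Ω
  Z6: Z = 1/(jωC) = -j/(ω·C) = 0 - j708.4 Ω
Step 3 — Ladder network (open output): work backward from the far end, alternating series and parallel combinations. Z_in = 3330 + j0.6518 Ω = 3330∠0.0° Ω.

Z = 3330 + j0.6518 Ω = 3330∠0.0° Ω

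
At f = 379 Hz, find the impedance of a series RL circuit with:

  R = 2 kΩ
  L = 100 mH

Step 1 — Angular frequency: ω = 2π·f = 2π·379 = 2381 rad/s.
Step 2 — Component impedances:
  R: Z = R = 2000 Ω
  L: Z = jωL = j·2381·0.1 = 0 + j238.1 Ω
Step 3 — Series combination: Z_total = R + L = 2000 + j238.1 Ω = 2014∠6.8° Ω.

Z = 2000 + j238.1 Ω = 2014∠6.8° Ω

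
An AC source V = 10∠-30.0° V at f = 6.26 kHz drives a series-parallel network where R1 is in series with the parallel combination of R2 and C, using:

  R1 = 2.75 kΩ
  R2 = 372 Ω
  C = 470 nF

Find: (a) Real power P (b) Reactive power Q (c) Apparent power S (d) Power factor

Step 1 — Angular frequency: ω = 2π·f = 2π·6260 = 3.933e+04 rad/s.
Step 2 — Component impedances:
  R1: Z = R = 2750 Ω
  R2: Z = R = 372 Ω
  C: Z = 1/(jωC) = -j/(ω·C) = 0 - j54.09 Ω
Step 3 — Parallel branch: R2 || C = 1/(1/R2 + 1/C) = 7.703 - j52.97 Ω.
Step 4 — Series with R1: Z_total = R1 + (R2 || C) = 2758 - j52.97 Ω = 2758∠-1.1° Ω.
Step 5 — Source phasor: V = 10∠-30.0° V = 8.66 - j5 V.
Step 6 — Current: I = V / Z = 0.003174 - j0.001752 A = 0.003626∠-28.9° A.
Step 7 — Complex power: S = V·I* = 0.03625 - j0.0006963 VA.
Step 8 — Real power: P = Re(S) = 0.03625 W.
Step 9 — Reactive power: Q = Im(S) = -0.0006963 VAR.
Step 10 — Apparent power: |S| = 0.03626 VA.
Step 11 — Power factor: PF = P/|S| = 0.9998 (leading).

(a) P = 0.03625 W  (b) Q = -0.0006963 VAR  (c) S = 0.03626 VA  (d) PF = 0.9998 (leading)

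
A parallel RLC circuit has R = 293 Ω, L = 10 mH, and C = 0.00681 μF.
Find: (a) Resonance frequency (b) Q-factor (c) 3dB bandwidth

Step 1 — Resonance: ω₀ = 1/√(LC) = 1/√(0.01·6.81e-09) = 1.212e+05 rad/s.
Step 2 — f₀ = ω₀/(2π) = 1.929e+04 Hz.
Step 3 — Parallel Q: Q = R/(ω₀L) = 293/(1.212e+05·0.01) = 0.2418.
Step 4 — Bandwidth: Δω = ω₀/Q = 5.012e+05 rad/s; BW = Δω/(2π) = 7.976e+04 Hz.

(a) f₀ = 1.929e+04 Hz  (b) Q = 0.2418  (c) BW = 7.976e+04 Hz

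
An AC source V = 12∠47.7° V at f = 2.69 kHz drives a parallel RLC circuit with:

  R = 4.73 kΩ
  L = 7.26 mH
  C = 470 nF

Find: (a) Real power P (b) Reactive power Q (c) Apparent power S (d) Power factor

Step 1 — Angular frequency: ω = 2π·f = 2π·2690 = 1.69e+04 rad/s.
Step 2 — Component impedances:
  R: Z = R = 4730 Ω
  L: Z = jωL = j·1.69e+04·0.00726 = 0 + j122.7 Ω
  C: Z = 1/(jωC) = -j/(ω·C) = 0 - j125.9 Ω
Step 3 — Parallel combination: 1/Z_total = 1/R + 1/L + 1/C; Z_total = 2430 + j2364 Ω = 3390∠44.2° Ω.
Step 4 — Source phasor: V = 12∠47.7° V = 8.076 + j8.876 V.
Step 5 — Current: I = V / Z = 0.003533 + j0.0002154 A = 0.003539∠3.5° A.
Step 6 — Complex power: S = V·I* = 0.03044 + j0.02962 VA.
Step 7 — Real power: P = Re(S) = 0.03044 W.
Step 8 — Reactive power: Q = Im(S) = 0.02962 VAR.
Step 9 — Apparent power: |S| = 0.04247 VA.
Step 10 — Power factor: PF = P/|S| = 0.7168 (lagging).

(a) P = 0.03044 W  (b) Q = 0.02962 VAR  (c) S = 0.04247 VA  (d) PF = 0.7168 (lagging)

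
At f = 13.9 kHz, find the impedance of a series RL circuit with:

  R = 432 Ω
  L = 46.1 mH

Step 1 — Angular frequency: ω = 2π·f = 2π·1.39e+04 = 8.734e+04 rad/s.
Step 2 — Component impedances:
  R: Z = R = 432 Ω
  L: Z = jωL = j·8.734e+04·0.0461 = 0 + j4026 Ω
Step 3 — Series combination: Z_total = R + L = 432 + j4026 Ω = 4049∠83.9° Ω.

Z = 432 + j4026 Ω = 4049∠83.9° Ω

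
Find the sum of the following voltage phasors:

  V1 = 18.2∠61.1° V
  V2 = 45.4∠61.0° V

Step 1 — Convert each phasor to rectangular form:
  V1 = 18.2·(cos(61.1°) + j·sin(61.1°)) = 8.796 + j15.93 V
  V2 = 45.4·(cos(61.0°) + j·sin(61.0°)) = 22.01 + j39.71 V
Step 2 — Sum components: V_total = 30.81 + j55.64 V.
Step 3 — Convert to polar: |V_total| = 63.6 V, ∠V_total = 61.0°.

V_total = 63.6∠61.0° V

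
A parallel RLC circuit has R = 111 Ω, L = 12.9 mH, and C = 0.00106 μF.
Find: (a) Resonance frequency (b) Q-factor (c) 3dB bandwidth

Step 1 — Resonance: ω₀ = 1/√(LC) = 1/√(0.0129·1.06e-09) = 2.704e+05 rad/s.
Step 2 — f₀ = ω₀/(2π) = 4.304e+04 Hz.
Step 3 — Parallel Q: Q = R/(ω₀L) = 111/(2.704e+05·0.0129) = 0.03182.
Step 4 — Bandwidth: Δω = ω₀/Q = 8.499e+06 rad/s; BW = Δω/(2π) = 1.353e+06 Hz.

(a) f₀ = 4.304e+04 Hz  (b) Q = 0.03182  (c) BW = 1.353e+06 Hz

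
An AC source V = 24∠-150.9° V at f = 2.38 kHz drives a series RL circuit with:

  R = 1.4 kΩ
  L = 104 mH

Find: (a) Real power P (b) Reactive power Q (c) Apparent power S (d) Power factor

Step 1 — Angular frequency: ω = 2π·f = 2π·2380 = 1.495e+04 rad/s.
Step 2 — Component impedances:
  R: Z = R = 1400 Ω
  L: Z = jωL = j·1.495e+04·0.104 = 0 + j1555 Ω
Step 3 — Series combination: Z_total = R + L = 1400 + j1555 Ω = 2093∠48.0° Ω.
Step 4 — Source phasor: V = 24∠-150.9° V = -20.97 - j11.67 V.
Step 5 — Current: I = V / Z = -0.01085 + j0.003716 A = 0.01147∠161.1° A.
Step 6 — Complex power: S = V·I* = 0.1842 + j0.2046 VA.
Step 7 — Real power: P = Re(S) = 0.1842 W.
Step 8 — Reactive power: Q = Im(S) = 0.2046 VAR.
Step 9 — Apparent power: |S| = 0.2753 VA.
Step 10 — Power factor: PF = P/|S| = 0.669 (lagging).

(a) P = 0.1842 W  (b) Q = 0.2046 VAR  (c) S = 0.2753 VA  (d) PF = 0.669 (lagging)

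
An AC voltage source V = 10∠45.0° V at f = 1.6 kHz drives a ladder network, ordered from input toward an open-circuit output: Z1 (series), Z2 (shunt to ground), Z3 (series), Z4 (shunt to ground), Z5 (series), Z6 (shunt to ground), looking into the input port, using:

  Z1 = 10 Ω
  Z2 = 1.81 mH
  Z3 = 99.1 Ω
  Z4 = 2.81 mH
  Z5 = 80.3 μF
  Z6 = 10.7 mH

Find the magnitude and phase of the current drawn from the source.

Step 1 — Angular frequency: ω = 2π·f = 2π·1600 = 1.005e+04 rad/s.
Step 2 — Component impedances:
  Z1: Z = R = 10 Ω
  Z2: Z = jωL = j·1.005e+04·0.00181 = 0 + j18.2 Ω
  Z3: Z = R = 99.1 Ω
  Z4: Z = jωL = j·1.005e+04·0.00281 = 0 + j28.25 Ω
  Z5: Z = 1/(jωC) = -j/(ω·C) = 0 - j1.239 Ω
  Z6: Z = jωL = j·1.005e+04·0.0107 = 0 + j107.6 Ω
Step 3 — Ladder network (open output): work backward from the far end, alternating series and parallel combinations. Z_in = 12.86 + j17.03 Ω = 21.34∠52.9° Ω.
Step 4 — Source phasor: V = 10∠45.0° V = 7.071 + j7.071 V.
Step 5 — Ohm's law: I = V / Z_total = (7.071 + j7.071) / (12.86 + j17.03) = 0.4642 - j0.06465 A.
Step 6 — Convert to polar: |I| = 0.4686 A, ∠I = -7.9°.

I = 0.4686∠-7.9° A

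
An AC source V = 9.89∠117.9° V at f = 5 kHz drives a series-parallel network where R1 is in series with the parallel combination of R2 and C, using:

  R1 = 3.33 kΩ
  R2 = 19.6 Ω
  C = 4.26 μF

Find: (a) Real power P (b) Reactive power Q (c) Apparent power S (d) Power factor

Step 1 — Angular frequency: ω = 2π·f = 2π·5000 = 3.142e+04 rad/s.
Step 2 — Component impedances:
  R1: Z = R = 3330 Ω
  R2: Z = R = 19.6 Ω
  C: Z = 1/(jωC) = -j/(ω·C) = 0 - j7.472 Ω
Step 3 — Parallel branch: R2 || C = 1/(1/R2 + 1/C) = 2.487 - j6.524 Ω.
Step 4 — Series with R1: Z_total = R1 + (R2 || C) = 3332 - j6.524 Ω = 3332∠-0.1° Ω.
Step 5 — Source phasor: V = 9.89∠117.9° V = -4.628 + j8.74 V.
Step 6 — Current: I = V / Z = -0.001394 + j0.00262 A = 0.002968∠118.0° A.
Step 7 — Complex power: S = V·I* = 0.02935 - j5.746e-05 VA.
Step 8 — Real power: P = Re(S) = 0.02935 W.
Step 9 — Reactive power: Q = Im(S) = -5.746e-05 VAR.
Step 10 — Apparent power: |S| = 0.02935 VA.
Step 11 — Power factor: PF = P/|S| = 1 (leading).

(a) P = 0.02935 W  (b) Q = -5.746e-05 VAR  (c) S = 0.02935 VA  (d) PF = 1 (leading)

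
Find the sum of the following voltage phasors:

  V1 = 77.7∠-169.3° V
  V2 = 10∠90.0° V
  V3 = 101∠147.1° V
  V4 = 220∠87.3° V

Step 1 — Convert each phasor to rectangular form:
  V1 = 77.7·(cos(-169.3°) + j·sin(-169.3°)) = -76.35 - j14.43 V
  V2 = 10·(cos(90.0°) + j·sin(90.0°)) = 0 + j10 V
  V3 = 101·(cos(147.1°) + j·sin(147.1°)) = -84.8 + j54.86 V
  V4 = 220·(cos(87.3°) + j·sin(87.3°)) = 10.36 + j219.8 V
Step 2 — Sum components: V_total = -150.8 + j270.2 V.
Step 3 — Convert to polar: |V_total| = 309.4 V, ∠V_total = 119.2°.

V_total = 309.4∠119.2° V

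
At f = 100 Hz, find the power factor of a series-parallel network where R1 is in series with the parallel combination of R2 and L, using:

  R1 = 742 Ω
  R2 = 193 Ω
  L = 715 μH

Step 1 — Angular frequency: ω = 2π·f = 2π·100 = 628.3 rad/s.
Step 2 — Component impedances:
  R1: Z = R = 742 Ω
  R2: Z = R = 193 Ω
  L: Z = jωL = j·628.3·0.000715 = 0 + j0.4492 Ω
Step 3 — Parallel branch: R2 || L = 1/(1/R2 + 1/L) = 0.001046 + j0.4492 Ω.
Step 4 — Series with R1: Z_total = R1 + (R2 || L) = 742 + j0.4492 Ω = 742∠0.0° Ω.
Step 5 — Power factor: PF = cos(φ) = Re(Z)/|Z| = 742/742 = 1.
Step 6 — Type: Im(Z) = 0.4492 ⇒ lagging (phase φ = 0.0°).

PF = 1 (lagging, φ = 0.0°)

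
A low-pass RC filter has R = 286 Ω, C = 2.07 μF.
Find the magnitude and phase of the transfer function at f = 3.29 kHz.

Step 1 — Angular frequency: ω = 2π·3290 = 2.067e+04 rad/s.
Step 2 — Transfer function: H(jω) = 1/(1 + jωRC).
Step 3 — Denominator: 1 + jωRC = 1 + j·2.067e+04·286·2.07e-06 = 1 + j12.24.
Step 4 — H = 0.006633 - j0.08117.
Step 5 — Magnitude: |H| = 0.08144 (-21.8 dB); phase: φ = -85.3°.

|H| = 0.08144 (-21.8 dB), φ = -85.3°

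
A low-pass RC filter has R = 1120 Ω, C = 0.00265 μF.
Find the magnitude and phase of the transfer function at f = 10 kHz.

Step 1 — Angular frequency: ω = 2π·1e+04 = 6.283e+04 rad/s.
Step 2 — Transfer function: H(jω) = 1/(1 + jωRC).
Step 3 — Denominator: 1 + jωRC = 1 + j·6.283e+04·1120·2.65e-09 = 1 + j0.1865.
Step 4 — H = 0.9664 - j0.1802.
Step 5 — Magnitude: |H| = 0.9831 (-0.1 dB); phase: φ = -10.6°.

|H| = 0.9831 (-0.1 dB), φ = -10.6°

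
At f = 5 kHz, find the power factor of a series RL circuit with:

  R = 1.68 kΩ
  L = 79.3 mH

Step 1 — Angular frequency: ω = 2π·f = 2π·5000 = 3.142e+04 rad/s.
Step 2 — Component impedances:
  R: Z = R = 1680 Ω
  L: Z = jωL = j·3.142e+04·0.0793 = 0 + j2491 Ω
Step 3 — Series combination: Z_total = R + L = 1680 + j2491 Ω = 3005∠56.0° Ω.
Step 4 — Power factor: PF = cos(φ) = Re(Z)/|Z| = 1680/3005 = 0.5591.
Step 5 — Type: Im(Z) = 2491 ⇒ lagging (phase φ = 56.0°).

PF = 0.5591 (lagging, φ = 56.0°)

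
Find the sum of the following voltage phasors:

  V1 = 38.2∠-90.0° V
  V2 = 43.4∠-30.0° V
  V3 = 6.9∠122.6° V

Step 1 — Convert each phasor to rectangular form:
  V1 = 38.2·(cos(-90.0°) + j·sin(-90.0°)) = 0 - j38.2 V
  V2 = 43.4·(cos(-30.0°) + j·sin(-30.0°)) = 37.59 - j21.7 V
  V3 = 6.9·(cos(122.6°) + j·sin(122.6°)) = -3.718 + j5.813 V
Step 2 — Sum components: V_total = 33.87 - j54.09 V.
Step 3 — Convert to polar: |V_total| = 63.82 V, ∠V_total = -57.9°.

V_total = 63.82∠-57.9° V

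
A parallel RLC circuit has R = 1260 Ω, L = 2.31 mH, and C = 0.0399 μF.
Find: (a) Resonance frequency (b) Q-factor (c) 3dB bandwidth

Step 1 — Resonance: ω₀ = 1/√(LC) = 1/√(0.00231·3.99e-08) = 1.042e+05 rad/s.
Step 2 — f₀ = ω₀/(2π) = 1.658e+04 Hz.
Step 3 — Parallel Q: Q = R/(ω₀L) = 1260/(1.042e+05·0.00231) = 5.237.
Step 4 — Bandwidth: Δω = ω₀/Q = 1.989e+04 rad/s; BW = Δω/(2π) = 3166 Hz.

(a) f₀ = 1.658e+04 Hz  (b) Q = 5.237  (c) BW = 3166 Hz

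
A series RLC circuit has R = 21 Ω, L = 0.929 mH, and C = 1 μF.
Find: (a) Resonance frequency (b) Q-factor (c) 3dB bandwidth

Step 1 — Resonance condition Im(Z)=0 gives ω₀ = 1/√(LC).
Step 2 — ω₀ = 1/√(0.000929·1e-06) = 3.281e+04 rad/s.
Step 3 — f₀ = ω₀/(2π) = 5222 Hz.
Step 4 — Series Q: Q = ω₀L/R = 3.281e+04·0.000929/21 = 1.451.
Step 5 — 3dB bandwidth: Δω = ω₀/Q = 2.26e+04 rad/s; BW = Δω/(2π) = 3598 Hz.

(a) f₀ = 5222 Hz  (b) Q = 1.451  (c) BW = 3598 Hz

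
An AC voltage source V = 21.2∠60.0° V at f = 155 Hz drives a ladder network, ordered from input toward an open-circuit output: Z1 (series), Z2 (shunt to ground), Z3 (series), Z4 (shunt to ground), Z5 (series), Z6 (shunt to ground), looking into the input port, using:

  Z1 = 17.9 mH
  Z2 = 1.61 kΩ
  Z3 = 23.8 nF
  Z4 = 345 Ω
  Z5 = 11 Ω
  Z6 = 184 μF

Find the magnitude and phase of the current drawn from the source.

Step 1 — Angular frequency: ω = 2π·f = 2π·155 = 973.9 rad/s.
Step 2 — Component impedances:
  Z1: Z = jωL = j·973.9·0.0179 = 0 + j17.43 Ω
  Z2: Z = R = 1610 Ω
  Z3: Z = 1/(jωC) = -j/(ω·C) = 0 - j4.314e+04 Ω
  Z4: Z = R = 345 Ω
  Z5: Z = R = 11 Ω
  Z6: Z = 1/(jωC) = -j/(ω·C) = 0 - j5.58 Ω
Step 3 — Ladder network (open output): work backward from the far end, alternating series and parallel combinations. Z_in = 1608 - j42.56 Ω = 1608∠-1.5° Ω.
Step 4 — Source phasor: V = 21.2∠60.0° V = 10.6 + j18.36 V.
Step 5 — Ohm's law: I = V / Z_total = (10.6 + j18.36) / (1608 - j42.56) = 0.006286 + j0.01159 A.
Step 6 — Convert to polar: |I| = 0.01318 A, ∠I = 61.5°.

I = 0.01318∠61.5° A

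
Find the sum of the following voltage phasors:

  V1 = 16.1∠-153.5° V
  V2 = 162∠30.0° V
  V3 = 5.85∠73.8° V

Step 1 — Convert each phasor to rectangular form:
  V1 = 16.1·(cos(-153.5°) + j·sin(-153.5°)) = -14.41 - j7.184 V
  V2 = 162·(cos(30.0°) + j·sin(30.0°)) = 140.3 + j81 V
  V3 = 5.85·(cos(73.8°) + j·sin(73.8°)) = 1.632 + j5.618 V
Step 2 — Sum components: V_total = 127.5 + j79.43 V.
Step 3 — Convert to polar: |V_total| = 150.2 V, ∠V_total = 31.9°.

V_total = 150.2∠31.9° V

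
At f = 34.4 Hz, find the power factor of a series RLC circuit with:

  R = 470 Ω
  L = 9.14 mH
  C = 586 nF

Step 1 — Angular frequency: ω = 2π·f = 2π·34.4 = 216.1 rad/s.
Step 2 — Component impedances:
  R: Z = R = 470 Ω
  L: Z = jωL = j·216.1·0.00914 = 0 + j1.976 Ω
  C: Z = 1/(jωC) = -j/(ω·C) = 0 - j7895 Ω
Step 3 — Series combination: Z_total = R + L + C = 470 - j7893 Ω = 7907∠-86.6° Ω.
Step 4 — Power factor: PF = cos(φ) = Re(Z)/|Z| = 470/7907 = 0.05944.
Step 5 — Type: Im(Z) = -7893 ⇒ leading (phase φ = -86.6°).

PF = 0.05944 (leading, φ = -86.6°)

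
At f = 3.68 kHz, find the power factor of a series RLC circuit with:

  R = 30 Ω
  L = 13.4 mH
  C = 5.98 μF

Step 1 — Angular frequency: ω = 2π·f = 2π·3680 = 2.312e+04 rad/s.
Step 2 — Component impedances:
  R: Z = R = 30 Ω
  L: Z = jωL = j·2.312e+04·0.0134 = 0 + j309.8 Ω
  C: Z = 1/(jωC) = -j/(ω·C) = 0 - j7.232 Ω
Step 3 — Series combination: Z_total = R + L + C = 30 + j302.6 Ω = 304.1∠84.3° Ω.
Step 4 — Power factor: PF = cos(φ) = Re(Z)/|Z| = 30/304.09 = 0.09866.
Step 5 — Type: Im(Z) = 302.6 ⇒ lagging (phase φ = 84.3°).

PF = 0.09866 (lagging, φ = 84.3°)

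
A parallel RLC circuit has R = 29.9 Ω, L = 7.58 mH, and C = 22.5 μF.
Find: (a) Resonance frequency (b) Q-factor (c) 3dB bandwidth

Step 1 — Resonance: ω₀ = 1/√(LC) = 1/√(0.00758·2.25e-05) = 2421 rad/s.
Step 2 — f₀ = ω₀/(2π) = 385.4 Hz.
Step 3 — Parallel Q: Q = R/(ω₀L) = 29.9/(2421·0.00758) = 1.629.
Step 4 — Bandwidth: Δω = ω₀/Q = 1486 rad/s; BW = Δω/(2π) = 236.6 Hz.

(a) f₀ = 385.4 Hz  (b) Q = 1.629  (c) BW = 236.6 Hz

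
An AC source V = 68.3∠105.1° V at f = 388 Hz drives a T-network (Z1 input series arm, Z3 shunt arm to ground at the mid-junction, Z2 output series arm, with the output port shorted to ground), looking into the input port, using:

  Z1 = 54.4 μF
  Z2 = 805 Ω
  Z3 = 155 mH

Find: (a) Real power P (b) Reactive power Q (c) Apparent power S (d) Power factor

Step 1 — Angular frequency: ω = 2π·f = 2π·388 = 2438 rad/s.
Step 2 — Component impedances:
  Z1: Z = 1/(jωC) = -j/(ω·C) = 0 - j7.54 Ω
  Z2: Z = R = 805 Ω
  Z3: Z = jωL = j·2438·0.155 = 0 + j377.9 Ω
Step 3 — With the output port shorted to ground, the output series arm Z2 runs from the junction to ground; the shunt arm Z3 also runs from the junction to ground. They appear in parallel: Z3 || Z2 = 145.3 + j309.6 Ω.
Step 4 — Series with input arm Z1: Z_in = Z1 + (Z3 || Z2) = 145.3 + j302.1 Ω = 335.2∠64.3° Ω.
Step 5 — Source phasor: V = 68.3∠105.1° V = -17.79 + j65.94 V.
Step 6 — Current: I = V / Z = 0.1542 + j0.1331 A = 0.2037∠40.8° A.
Step 7 — Complex power: S = V·I* = 6.033 + j12.54 VA.
Step 8 — Real power: P = Re(S) = 6.033 W.
Step 9 — Reactive power: Q = Im(S) = 12.54 VAR.
Step 10 — Apparent power: |S| = 13.91 VA.
Step 11 — Power factor: PF = P/|S| = 0.4336 (lagging).

(a) P = 6.033 W  (b) Q = 12.54 VAR  (c) S = 13.91 VA  (d) PF = 0.4336 (lagging)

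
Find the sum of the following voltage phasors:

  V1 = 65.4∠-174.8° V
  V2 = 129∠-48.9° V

Step 1 — Convert each phasor to rectangular form:
  V1 = 65.4·(cos(-174.8°) + j·sin(-174.8°)) = -65.13 - j5.927 V
  V2 = 129·(cos(-48.9°) + j·sin(-48.9°)) = 84.8 - j97.21 V
Step 2 — Sum components: V_total = 19.67 - j103.1 V.
Step 3 — Convert to polar: |V_total| = 105 V, ∠V_total = -79.2°.

V_total = 105∠-79.2° V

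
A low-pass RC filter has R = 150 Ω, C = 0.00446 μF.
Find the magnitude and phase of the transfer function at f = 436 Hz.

Step 1 — Angular frequency: ω = 2π·436 = 2739 rad/s.
Step 2 — Transfer function: H(jω) = 1/(1 + jωRC).
Step 3 — Denominator: 1 + jωRC = 1 + j·2739·150·4.46e-09 = 1 + j0.001833.
Step 4 — H = 1 - j0.001833.
Step 5 — Magnitude: |H| = 1 (-0.0 dB); phase: φ = -0.1°.

|H| = 1 (-0.0 dB), φ = -0.1°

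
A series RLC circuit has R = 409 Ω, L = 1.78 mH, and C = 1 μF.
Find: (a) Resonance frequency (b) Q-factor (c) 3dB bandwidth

Step 1 — Resonance: ω₀ = 1/√(LC) = 1/√(0.00178·1e-06) = 2.37e+04 rad/s.
Step 2 — f₀ = ω₀/(2π) = 3772 Hz.
Step 3 — Series Q: Q = ω₀L/R = 2.37e+04·0.00178/409 = 0.1032.
Step 4 — Bandwidth: Δω = ω₀/Q = 2.298e+05 rad/s; BW = Δω/(2π) = 3.657e+04 Hz.

(a) f₀ = 3772 Hz  (b) Q = 0.1032  (c) BW = 3.657e+04 Hz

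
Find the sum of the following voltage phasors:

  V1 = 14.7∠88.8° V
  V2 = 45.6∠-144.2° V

Step 1 — Convert each phasor to rectangular form:
  V1 = 14.7·(cos(88.8°) + j·sin(88.8°)) = 0.3079 + j14.7 V
  V2 = 45.6·(cos(-144.2°) + j·sin(-144.2°)) = -36.98 - j26.67 V
Step 2 — Sum components: V_total = -36.68 - j11.98 V.
Step 3 — Convert to polar: |V_total| = 38.58 V, ∠V_total = -161.9°.

V_total = 38.58∠-161.9° V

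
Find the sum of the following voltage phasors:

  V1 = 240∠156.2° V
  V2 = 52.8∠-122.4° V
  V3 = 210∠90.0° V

Step 1 — Convert each phasor to rectangular form:
  V1 = 240·(cos(156.2°) + j·sin(156.2°)) = -219.6 + j96.85 V
  V2 = 52.8·(cos(-122.4°) + j·sin(-122.4°)) = -28.29 - j44.58 V
  V3 = 210·(cos(90.0°) + j·sin(90.0°)) = 0 + j210 V
Step 2 — Sum components: V_total = -247.9 + j262.3 V.
Step 3 — Convert to polar: |V_total| = 360.9 V, ∠V_total = 133.4°.

V_total = 360.9∠133.4° V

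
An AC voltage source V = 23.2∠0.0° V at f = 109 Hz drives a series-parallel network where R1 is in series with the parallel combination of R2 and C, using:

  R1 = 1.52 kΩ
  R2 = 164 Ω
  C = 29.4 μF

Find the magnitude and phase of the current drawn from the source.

Step 1 — Angular frequency: ω = 2π·f = 2π·109 = 684.9 rad/s.
Step 2 — Component impedances:
  R1: Z = R = 1520 Ω
  R2: Z = R = 164 Ω
  C: Z = 1/(jωC) = -j/(ω·C) = 0 - j49.66 Ω
Step 3 — Parallel branch: R2 || C = 1/(1/R2 + 1/C) = 13.78 - j45.49 Ω.
Step 4 — Series with R1: Z_total = R1 + (R2 || C) = 1534 - j45.49 Ω = 1534∠-1.7° Ω.
Step 5 — Source phasor: V = 23.2∠0.0° V = 23.2 V.
Step 6 — Ohm's law: I = V / Z_total = (23.2) / (1534 - j45.49) = 0.01511 + j0.0004483 A.
Step 7 — Convert to polar: |I| = 0.01512 A, ∠I = 1.7°.

I = 0.01512∠1.7° A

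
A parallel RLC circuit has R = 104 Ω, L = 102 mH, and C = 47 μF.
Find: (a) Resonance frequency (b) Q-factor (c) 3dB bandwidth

Step 1 — Resonance: ω₀ = 1/√(LC) = 1/√(0.102·4.7e-05) = 456.7 rad/s.
Step 2 — f₀ = ω₀/(2π) = 72.69 Hz.
Step 3 — Parallel Q: Q = R/(ω₀L) = 104/(456.7·0.102) = 2.232.
Step 4 — Bandwidth: Δω = ω₀/Q = 204.6 rad/s; BW = Δω/(2π) = 32.56 Hz.

(a) f₀ = 72.69 Hz  (b) Q = 2.232  (c) BW = 32.56 Hz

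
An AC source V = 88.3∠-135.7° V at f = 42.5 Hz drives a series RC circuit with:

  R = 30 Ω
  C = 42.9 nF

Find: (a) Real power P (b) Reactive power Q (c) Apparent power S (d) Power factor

Step 1 — Angular frequency: ω = 2π·f = 2π·42.5 = 267 rad/s.
Step 2 — Component impedances:
  R: Z = R = 30 Ω
  C: Z = 1/(jωC) = -j/(ω·C) = 0 - j8.729e+04 Ω
Step 3 — Series combination: Z_total = R + C = 30 - j8.729e+04 Ω = 8.729e+04∠-90.0° Ω.
Step 4 — Source phasor: V = 88.3∠-135.7° V = -63.2 - j61.67 V.
Step 5 — Current: I = V / Z = 0.0007062 - j0.0007242 A = 0.001012∠-45.7° A.
Step 6 — Complex power: S = V·I* = 3.07e-05 - j0.08932 VA.
Step 7 — Real power: P = Re(S) = 3.07e-05 W.
Step 8 — Reactive power: Q = Im(S) = -0.08932 VAR.
Step 9 — Apparent power: |S| = 0.08932 VA.
Step 10 — Power factor: PF = P/|S| = 0.0003437 (leading).

(a) P = 3.07e-05 W  (b) Q = -0.08932 VAR  (c) S = 0.08932 VA  (d) PF = 0.0003437 (leading)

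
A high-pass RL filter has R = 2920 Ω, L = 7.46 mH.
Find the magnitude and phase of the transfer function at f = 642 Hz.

Step 1 — Angular frequency: ω = 2π·642 = 4034 rad/s.
Step 2 — Transfer function: H(jω) = jωL/(R + jωL).
Step 3 — Numerator jωL = j·30.09; denominator R + jωL = 2920 + j30.09.
Step 4 — H = 0.0001062 + j0.0103.
Step 5 — Magnitude: |H| = 0.0103 (-39.7 dB); phase: φ = 89.4°.

|H| = 0.0103 (-39.7 dB), φ = 89.4°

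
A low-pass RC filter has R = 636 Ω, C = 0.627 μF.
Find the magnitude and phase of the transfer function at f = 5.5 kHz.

Step 1 — Angular frequency: ω = 2π·5500 = 3.456e+04 rad/s.
Step 2 — Transfer function: H(jω) = 1/(1 + jωRC).
Step 3 — Denominator: 1 + jωRC = 1 + j·3.456e+04·636·6.27e-07 = 1 + j13.78.
Step 4 — H = 0.005238 - j0.07219.
Step 5 — Magnitude: |H| = 0.07238 (-22.8 dB); phase: φ = -85.8°.

|H| = 0.07238 (-22.8 dB), φ = -85.8°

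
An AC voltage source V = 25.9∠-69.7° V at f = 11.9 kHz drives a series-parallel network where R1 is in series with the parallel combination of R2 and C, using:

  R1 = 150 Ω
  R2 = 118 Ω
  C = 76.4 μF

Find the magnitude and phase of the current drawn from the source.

Step 1 — Angular frequency: ω = 2π·f = 2π·1.19e+04 = 7.477e+04 rad/s.
Step 2 — Component impedances:
  R1: Z = R = 150 Ω
  R2: Z = R = 118 Ω
  C: Z = 1/(jωC) = -j/(ω·C) = 0 - j0.1751 Ω
Step 3 — Parallel branch: R2 || C = 1/(1/R2 + 1/C) = 0.0002597 - j0.1751 Ω.
Step 4 — Series with R1: Z_total = R1 + (R2 || C) = 150 - j0.1751 Ω = 150∠-0.1° Ω.
Step 5 — Source phasor: V = 25.9∠-69.7° V = 8.986 - j24.29 V.
Step 6 — Ohm's law: I = V / Z_total = (8.986 - j24.29) / (150 - j0.1751) = 0.06009 - j0.1619 A.
Step 7 — Convert to polar: |I| = 0.1727 A, ∠I = -69.6°.

I = 0.1727∠-69.6° A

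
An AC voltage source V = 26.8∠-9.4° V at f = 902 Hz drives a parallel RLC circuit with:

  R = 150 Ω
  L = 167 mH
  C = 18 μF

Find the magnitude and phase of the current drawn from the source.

Step 1 — Angular frequency: ω = 2π·f = 2π·902 = 5667 rad/s.
Step 2 — Component impedances:
  R: Z = R = 150 Ω
  L: Z = jωL = j·5667·0.167 = 0 + j946.5 Ω
  C: Z = 1/(jωC) = -j/(ω·C) = 0 - j9.803 Ω
Step 3 — Parallel combination: 1/Z_total = 1/R + 1/L + 1/C; Z_total = 0.6512 - j9.862 Ω = 9.884∠-86.2° Ω.
Step 4 — Source phasor: V = 26.8∠-9.4° V = 26.44 - j4.377 V.
Step 5 — Ohm's law: I = V / Z_total = (26.44 - j4.377) / (0.6512 - j9.862) = 0.6182 + j2.64 A.
Step 6 — Convert to polar: |I| = 2.712 A, ∠I = 76.8°.

I = 2.712∠76.8° A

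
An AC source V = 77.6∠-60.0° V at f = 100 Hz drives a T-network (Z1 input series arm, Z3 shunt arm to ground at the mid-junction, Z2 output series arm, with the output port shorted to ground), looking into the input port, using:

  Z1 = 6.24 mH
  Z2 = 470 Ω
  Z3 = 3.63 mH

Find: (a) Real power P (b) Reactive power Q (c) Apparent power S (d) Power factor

Step 1 — Angular frequency: ω = 2π·f = 2π·100 = 628.3 rad/s.
Step 2 — Component impedances:
  Z1: Z = jωL = j·628.3·0.00624 = 0 + j3.921 Ω
  Z2: Z = R = 470 Ω
  Z3: Z = jωL = j·628.3·0.00363 = 0 + j2.281 Ω
Step 3 — With the output port shorted to ground, the output series arm Z2 runs from the junction to ground; the shunt arm Z3 also runs from the junction to ground. They appear in parallel: Z3 || Z2 = 0.01107 + j2.281 Ω.
Step 4 — Series with input arm Z1: Z_in = Z1 + (Z3 || Z2) = 0.01107 + j6.201 Ω = 6.201∠89.9° Ω.
Step 5 — Source phasor: V = 77.6∠-60.0° V = 38.8 - j67.2 V.
Step 6 — Current: I = V / Z = -10.83 - j6.276 A = 12.51∠-149.9° A.
Step 7 — Complex power: S = V·I* = 1.733 + j971 VA.
Step 8 — Real power: P = Re(S) = 1.733 W.
Step 9 — Reactive power: Q = Im(S) = 971 VAR.
Step 10 — Apparent power: |S| = 971 VA.
Step 11 — Power factor: PF = P/|S| = 0.001785 (lagging).

(a) P = 1.733 W  (b) Q = 971 VAR  (c) S = 971 VA  (d) PF = 0.001785 (lagging)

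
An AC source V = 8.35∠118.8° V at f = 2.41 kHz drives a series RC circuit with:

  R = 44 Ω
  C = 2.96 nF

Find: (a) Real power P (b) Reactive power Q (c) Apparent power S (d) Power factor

Step 1 — Angular frequency: ω = 2π·f = 2π·2410 = 1.514e+04 rad/s.
Step 2 — Component impedances:
  R: Z = R = 44 Ω
  C: Z = 1/(jωC) = -j/(ω·C) = 0 - j2.231e+04 Ω
Step 3 — Series combination: Z_total = R + C = 44 - j2.231e+04 Ω = 2.231e+04∠-89.9° Ω.
Step 4 — Source phasor: V = 8.35∠118.8° V = -4.023 + j7.317 V.
Step 5 — Current: I = V / Z = -0.0003283 - j0.0001797 A = 0.0003743∠-151.3° A.
Step 6 — Complex power: S = V·I* = 6.163e-06 - j0.003125 VA.
Step 7 — Real power: P = Re(S) = 6.163e-06 W.
Step 8 — Reactive power: Q = Im(S) = -0.003125 VAR.
Step 9 — Apparent power: |S| = 0.003125 VA.
Step 10 — Power factor: PF = P/|S| = 0.001972 (leading).

(a) P = 6.163e-06 W  (b) Q = -0.003125 VAR  (c) S = 0.003125 VA  (d) PF = 0.001972 (leading)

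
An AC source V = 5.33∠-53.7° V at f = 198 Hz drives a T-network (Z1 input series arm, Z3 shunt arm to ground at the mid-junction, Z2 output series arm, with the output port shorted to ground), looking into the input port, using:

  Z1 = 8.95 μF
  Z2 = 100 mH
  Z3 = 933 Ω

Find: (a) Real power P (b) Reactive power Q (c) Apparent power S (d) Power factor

Step 1 — Angular frequency: ω = 2π·f = 2π·198 = 1244 rad/s.
Step 2 — Component impedances:
  Z1: Z = 1/(jωC) = -j/(ω·C) = 0 - j89.81 Ω
  Z2: Z = jωL = j·1244·0.1 = 0 + j124.4 Ω
  Z3: Z = R = 933 Ω
Step 3 — With the output port shorted to ground, the output series arm Z2 runs from the junction to ground; the shunt arm Z3 also runs from the junction to ground. They appear in parallel: Z3 || Z2 = 16.3 + j122.2 Ω.
Step 4 — Series with input arm Z1: Z_in = Z1 + (Z3 || Z2) = 16.3 + j32.42 Ω = 36.29∠63.3° Ω.
Step 5 — Source phasor: V = 5.33∠-53.7° V = 3.155 - j4.296 V.
Step 6 — Current: I = V / Z = -0.06671 - j0.1309 A = 0.1469∠-117.0° A.
Step 7 — Complex power: S = V·I* = 0.3516 + j0.6995 VA.
Step 8 — Real power: P = Re(S) = 0.3516 W.
Step 9 — Reactive power: Q = Im(S) = 0.6995 VAR.
Step 10 — Apparent power: |S| = 0.7829 VA.
Step 11 — Power factor: PF = P/|S| = 0.4491 (lagging).

(a) P = 0.3516 W  (b) Q = 0.6995 VAR  (c) S = 0.7829 VA  (d) PF = 0.4491 (lagging)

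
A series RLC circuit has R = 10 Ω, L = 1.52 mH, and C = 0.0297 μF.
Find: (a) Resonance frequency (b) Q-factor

Step 1 — Resonance condition Im(Z)=0 gives ω₀ = 1/√(LC).
Step 2 — ω₀ = 1/√(0.00152·2.97e-08) = 1.488e+05 rad/s.
Step 3 — f₀ = ω₀/(2π) = 2.369e+04 Hz.
Step 4 — Series Q: Q = ω₀L/R = 1.488e+05·0.00152/10 = 22.62.

(a) f₀ = 2.369e+04 Hz  (b) Q = 22.62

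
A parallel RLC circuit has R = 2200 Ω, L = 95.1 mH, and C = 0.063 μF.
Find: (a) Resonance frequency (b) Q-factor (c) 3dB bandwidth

Step 1 — Resonance: ω₀ = 1/√(LC) = 1/√(0.0951·6.3e-08) = 1.292e+04 rad/s.
Step 2 — f₀ = ω₀/(2π) = 2056 Hz.
Step 3 — Parallel Q: Q = R/(ω₀L) = 2200/(1.292e+04·0.0951) = 1.791.
Step 4 — Bandwidth: Δω = ω₀/Q = 7215 rad/s; BW = Δω/(2π) = 1148 Hz.

(a) f₀ = 2056 Hz  (b) Q = 1.791  (c) BW = 1148 Hz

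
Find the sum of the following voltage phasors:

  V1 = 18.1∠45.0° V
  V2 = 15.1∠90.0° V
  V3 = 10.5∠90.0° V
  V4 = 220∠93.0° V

Step 1 — Convert each phasor to rectangular form:
  V1 = 18.1·(cos(45.0°) + j·sin(45.0°)) = 12.8 + j12.8 V
  V2 = 15.1·(cos(90.0°) + j·sin(90.0°)) = 0 + j15.1 V
  V3 = 10.5·(cos(90.0°) + j·sin(90.0°)) = 0 + j10.5 V
  V4 = 220·(cos(93.0°) + j·sin(93.0°)) = -11.51 + j219.7 V
Step 2 — Sum components: V_total = 1.285 + j258.1 V.
Step 3 — Convert to polar: |V_total| = 258.1 V, ∠V_total = 89.7°.

V_total = 258.1∠89.7° V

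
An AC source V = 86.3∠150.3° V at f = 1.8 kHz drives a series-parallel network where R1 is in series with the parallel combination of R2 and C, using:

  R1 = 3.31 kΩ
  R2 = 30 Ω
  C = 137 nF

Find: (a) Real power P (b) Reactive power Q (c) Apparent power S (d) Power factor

Step 1 — Angular frequency: ω = 2π·f = 2π·1800 = 1.131e+04 rad/s.
Step 2 — Component impedances:
  R1: Z = R = 3310 Ω
  R2: Z = R = 30 Ω
  C: Z = 1/(jωC) = -j/(ω·C) = 0 - j645.4 Ω
Step 3 — Parallel branch: R2 || C = 1/(1/R2 + 1/C) = 29.94 - j1.391 Ω.
Step 4 — Series with R1: Z_total = R1 + (R2 || C) = 3340 - j1.391 Ω = 3340∠-0.0° Ω.
Step 5 — Source phasor: V = 86.3∠150.3° V = -74.96 + j42.76 V.
Step 6 — Current: I = V / Z = -0.02245 + j0.01279 A = 0.02584∠150.3° A.
Step 7 — Complex power: S = V·I* = 2.23 - j0.000929 VA.
Step 8 — Real power: P = Re(S) = 2.23 W.
Step 9 — Reactive power: Q = Im(S) = -0.000929 VAR.
Step 10 — Apparent power: |S| = 2.23 VA.
Step 11 — Power factor: PF = P/|S| = 1 (leading).

(a) P = 2.23 W  (b) Q = -0.000929 VAR  (c) S = 2.23 VA  (d) PF = 1 (leading)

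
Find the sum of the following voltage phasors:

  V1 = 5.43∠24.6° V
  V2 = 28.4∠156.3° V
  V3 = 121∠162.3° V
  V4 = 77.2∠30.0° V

Step 1 — Convert each phasor to rectangular form:
  V1 = 5.43·(cos(24.6°) + j·sin(24.6°)) = 4.937 + j2.26 V
  V2 = 28.4·(cos(156.3°) + j·sin(156.3°)) = -26 + j11.42 V
  V3 = 121·(cos(162.3°) + j·sin(162.3°)) = -115.3 + j36.79 V
  V4 = 77.2·(cos(30.0°) + j·sin(30.0°)) = 66.86 + j38.6 V
Step 2 — Sum components: V_total = -69.48 + j89.06 V.
Step 3 — Convert to polar: |V_total| = 113 V, ∠V_total = 128.0°.

V_total = 113∠128.0° V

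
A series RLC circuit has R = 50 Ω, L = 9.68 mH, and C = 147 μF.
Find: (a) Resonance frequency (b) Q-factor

Step 1 — Resonance condition Im(Z)=0 gives ω₀ = 1/√(LC).
Step 2 — ω₀ = 1/√(0.00968·0.000147) = 838.3 rad/s.
Step 3 — f₀ = ω₀/(2π) = 133.4 Hz.
Step 4 — Series Q: Q = ω₀L/R = 838.3·0.00968/50 = 0.1623.

(a) f₀ = 133.4 Hz  (b) Q = 0.1623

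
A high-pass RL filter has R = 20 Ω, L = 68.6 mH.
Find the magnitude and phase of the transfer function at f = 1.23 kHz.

Step 1 — Angular frequency: ω = 2π·1230 = 7728 rad/s.
Step 2 — Transfer function: H(jω) = jωL/(R + jωL).
Step 3 — Numerator jωL = j·530.2; denominator R + jωL = 20 + j530.2.
Step 4 — H = 0.9986 + j0.03767.
Step 5 — Magnitude: |H| = 0.9993 (-0.0 dB); phase: φ = 2.2°.

|H| = 0.9993 (-0.0 dB), φ = 2.2°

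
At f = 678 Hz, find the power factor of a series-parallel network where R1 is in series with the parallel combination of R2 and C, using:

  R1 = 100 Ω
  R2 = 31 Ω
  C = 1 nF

Step 1 — Angular frequency: ω = 2π·f = 2π·678 = 4260 rad/s.
Step 2 — Component impedances:
  R1: Z = R = 100 Ω
  R2: Z = R = 31 Ω
  C: Z = 1/(jωC) = -j/(ω·C) = 0 - j2.347e+05 Ω
Step 3 — Parallel branch: R2 || C = 1/(1/R2 + 1/C) = 31 - j0.004094 Ω.
Step 4 — Series with R1: Z_total = R1 + (R2 || C) = 131 - j0.004094 Ω = 131∠-0.0° Ω.
Step 5 — Power factor: PF = cos(φ) = Re(Z)/|Z| = 131/131 = 1.
Step 6 — Type: Im(Z) = -0.004094 ⇒ leading (phase φ = -0.0°).

PF = 1 (leading, φ = -0.0°)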